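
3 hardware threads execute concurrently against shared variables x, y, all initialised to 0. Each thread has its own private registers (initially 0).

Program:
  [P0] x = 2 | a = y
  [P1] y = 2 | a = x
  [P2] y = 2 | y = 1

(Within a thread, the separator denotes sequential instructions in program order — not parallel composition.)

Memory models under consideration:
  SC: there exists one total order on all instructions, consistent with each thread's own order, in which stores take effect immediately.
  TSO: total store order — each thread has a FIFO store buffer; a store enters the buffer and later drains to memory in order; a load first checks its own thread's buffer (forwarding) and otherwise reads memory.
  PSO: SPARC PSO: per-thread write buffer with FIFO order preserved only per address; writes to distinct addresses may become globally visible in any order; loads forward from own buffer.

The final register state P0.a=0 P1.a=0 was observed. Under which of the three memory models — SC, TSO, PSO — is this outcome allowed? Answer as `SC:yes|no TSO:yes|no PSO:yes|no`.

SC:no TSO:yes PSO:yes

outcome vector order: (P0.a,P1.a)
SC: 5 outcomes — {<0 2>, <1 0>, <1 2>, <2 0>, <2 2>}
TSO: 6 outcomes — {<0 0>, <0 2>, <1 0>, <1 2>, <2 0>, <2 2>}
PSO: 6 outcomes — {<0 0>, <0 2>, <1 0>, <1 2>, <2 0>, <2 2>}
target <0 0> ∈ {TSO,PSO}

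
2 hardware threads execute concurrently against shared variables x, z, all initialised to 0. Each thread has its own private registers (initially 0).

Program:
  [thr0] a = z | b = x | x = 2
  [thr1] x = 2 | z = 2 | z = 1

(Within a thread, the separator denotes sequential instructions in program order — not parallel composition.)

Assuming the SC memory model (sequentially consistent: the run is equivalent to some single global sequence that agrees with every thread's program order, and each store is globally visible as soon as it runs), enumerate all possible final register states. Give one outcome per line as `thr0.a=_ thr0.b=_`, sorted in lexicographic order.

outcome vector order: (thr0.a,thr0.b)
|SC outcomes| = 4

thr0.a=0 thr0.b=0
thr0.a=0 thr0.b=2
thr0.a=1 thr0.b=2
thr0.a=2 thr0.b=2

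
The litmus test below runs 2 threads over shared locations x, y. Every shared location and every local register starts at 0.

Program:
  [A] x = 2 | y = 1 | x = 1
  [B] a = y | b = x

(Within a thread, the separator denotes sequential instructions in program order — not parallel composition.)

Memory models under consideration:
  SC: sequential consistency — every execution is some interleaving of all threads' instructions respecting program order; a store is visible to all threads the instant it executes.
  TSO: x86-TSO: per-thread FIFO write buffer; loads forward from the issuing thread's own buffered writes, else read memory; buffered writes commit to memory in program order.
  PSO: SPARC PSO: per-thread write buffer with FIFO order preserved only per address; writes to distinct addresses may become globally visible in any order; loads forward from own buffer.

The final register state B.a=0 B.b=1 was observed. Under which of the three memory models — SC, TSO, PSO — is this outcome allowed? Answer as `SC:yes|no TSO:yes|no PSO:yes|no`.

outcome vector order: (B.a,B.b)
under SC → <0 0>, <0 1>, <0 2>, <1 1>, <1 2>
under TSO → <0 0>, <0 1>, <0 2>, <1 1>, <1 2>
under PSO → <0 0>, <0 1>, <0 2>, <1 0>, <1 1>, <1 2>
target <0 1> ∈ {SC,TSO,PSO}

SC:yes TSO:yes PSO:yes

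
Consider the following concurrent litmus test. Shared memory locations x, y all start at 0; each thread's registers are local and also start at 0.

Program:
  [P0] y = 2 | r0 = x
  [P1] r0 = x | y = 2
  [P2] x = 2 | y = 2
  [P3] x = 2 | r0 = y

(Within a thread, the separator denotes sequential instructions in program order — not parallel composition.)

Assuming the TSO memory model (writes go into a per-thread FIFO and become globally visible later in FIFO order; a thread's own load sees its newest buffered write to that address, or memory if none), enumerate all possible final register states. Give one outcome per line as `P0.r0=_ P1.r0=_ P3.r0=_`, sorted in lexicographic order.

outcome vector order: (P0.r0,P1.r0,P3.r0)
|TSO outcomes| = 8

P0.r0=0 P1.r0=0 P3.r0=0
P0.r0=0 P1.r0=0 P3.r0=2
P0.r0=0 P1.r0=2 P3.r0=0
P0.r0=0 P1.r0=2 P3.r0=2
P0.r0=2 P1.r0=0 P3.r0=0
P0.r0=2 P1.r0=0 P3.r0=2
P0.r0=2 P1.r0=2 P3.r0=0
P0.r0=2 P1.r0=2 P3.r0=2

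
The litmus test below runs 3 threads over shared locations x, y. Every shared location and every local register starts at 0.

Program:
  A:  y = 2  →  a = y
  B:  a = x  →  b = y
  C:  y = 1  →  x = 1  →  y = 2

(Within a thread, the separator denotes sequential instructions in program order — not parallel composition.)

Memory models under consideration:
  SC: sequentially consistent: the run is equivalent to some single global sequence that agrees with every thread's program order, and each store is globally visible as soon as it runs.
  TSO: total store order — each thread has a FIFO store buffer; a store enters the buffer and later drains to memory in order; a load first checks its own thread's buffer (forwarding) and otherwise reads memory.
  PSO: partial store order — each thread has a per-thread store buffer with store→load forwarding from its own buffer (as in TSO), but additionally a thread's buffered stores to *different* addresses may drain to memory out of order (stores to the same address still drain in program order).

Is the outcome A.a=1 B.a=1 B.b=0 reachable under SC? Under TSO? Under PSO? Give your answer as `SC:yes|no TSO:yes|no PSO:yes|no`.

outcome vector order: (A.a,B.a,B.b)
under SC → 1/0/0; 1/0/1; 1/0/2; 1/1/1; 1/1/2; 2/0/0; 2/0/1; 2/0/2; 2/1/1; 2/1/2
under TSO → 1/0/0; 1/0/1; 1/0/2; 1/1/1; 1/1/2; 2/0/0; 2/0/1; 2/0/2; 2/1/1; 2/1/2
under PSO → 1/0/0; 1/0/1; 1/0/2; 1/1/0; 1/1/1; 1/1/2; 2/0/0; 2/0/1; 2/0/2; 2/1/0; 2/1/1; 2/1/2
target 1/1/0 ∈ {PSO}

SC:no TSO:no PSO:yes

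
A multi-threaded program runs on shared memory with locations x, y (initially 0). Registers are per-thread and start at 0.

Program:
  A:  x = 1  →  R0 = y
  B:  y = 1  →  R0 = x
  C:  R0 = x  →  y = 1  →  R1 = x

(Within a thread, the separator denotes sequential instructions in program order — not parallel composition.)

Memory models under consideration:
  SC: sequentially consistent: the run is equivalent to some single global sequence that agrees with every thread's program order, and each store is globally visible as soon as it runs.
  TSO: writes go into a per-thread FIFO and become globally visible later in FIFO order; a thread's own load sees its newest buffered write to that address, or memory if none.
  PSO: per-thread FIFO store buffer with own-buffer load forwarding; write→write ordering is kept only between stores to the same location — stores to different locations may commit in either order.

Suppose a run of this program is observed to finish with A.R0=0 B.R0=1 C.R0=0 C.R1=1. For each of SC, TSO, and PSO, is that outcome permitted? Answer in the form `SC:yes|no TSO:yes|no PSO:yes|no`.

outcome vector order: (A.R0,B.R0,C.R0,C.R1)
SC: 8 outcomes — {0/1/0/1 0/1/1/1 1/0/0/0 1/0/0/1 1/0/1/1 1/1/0/0 1/1/0/1 1/1/1/1}
TSO: 12 outcomes — {0/0/0/0 0/0/0/1 0/0/1/1 0/1/0/0 0/1/0/1 0/1/1/1 1/0/0/0 1/0/0/1 1/0/1/1 1/1/0/0 1/1/0/1 1/1/1/1}
PSO: 12 outcomes — {0/0/0/0 0/0/0/1 0/0/1/1 0/1/0/0 0/1/0/1 0/1/1/1 1/0/0/0 1/0/0/1 1/0/1/1 1/1/0/0 1/1/0/1 1/1/1/1}
target 0/1/0/1 ∈ {SC,TSO,PSO}

SC:yes TSO:yes PSO:yes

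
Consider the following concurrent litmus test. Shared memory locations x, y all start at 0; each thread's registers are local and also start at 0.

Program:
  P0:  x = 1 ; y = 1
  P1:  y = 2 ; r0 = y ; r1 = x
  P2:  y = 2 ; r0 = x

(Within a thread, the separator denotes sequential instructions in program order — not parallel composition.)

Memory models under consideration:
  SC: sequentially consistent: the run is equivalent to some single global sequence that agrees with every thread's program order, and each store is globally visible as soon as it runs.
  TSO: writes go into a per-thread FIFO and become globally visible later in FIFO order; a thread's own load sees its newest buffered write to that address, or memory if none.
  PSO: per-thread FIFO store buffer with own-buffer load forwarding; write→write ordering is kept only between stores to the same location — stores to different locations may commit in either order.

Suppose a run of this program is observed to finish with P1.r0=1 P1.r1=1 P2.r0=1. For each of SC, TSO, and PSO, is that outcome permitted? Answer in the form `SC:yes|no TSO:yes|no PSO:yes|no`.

outcome vector order: (P1.r0,P1.r1,P2.r0)
[SC] allowed = {(1,1,0) (1,1,1) (2,0,0) (2,0,1) (2,1,0) (2,1,1)}
[TSO] allowed = {(1,1,0) (1,1,1) (2,0,0) (2,0,1) (2,1,0) (2,1,1)}
[PSO] allowed = {(1,0,0) (1,0,1) (1,1,0) (1,1,1) (2,0,0) (2,0,1) (2,1,0) (2,1,1)}
target (1,1,1) ∈ {SC,TSO,PSO}

SC:yes TSO:yes PSO:yes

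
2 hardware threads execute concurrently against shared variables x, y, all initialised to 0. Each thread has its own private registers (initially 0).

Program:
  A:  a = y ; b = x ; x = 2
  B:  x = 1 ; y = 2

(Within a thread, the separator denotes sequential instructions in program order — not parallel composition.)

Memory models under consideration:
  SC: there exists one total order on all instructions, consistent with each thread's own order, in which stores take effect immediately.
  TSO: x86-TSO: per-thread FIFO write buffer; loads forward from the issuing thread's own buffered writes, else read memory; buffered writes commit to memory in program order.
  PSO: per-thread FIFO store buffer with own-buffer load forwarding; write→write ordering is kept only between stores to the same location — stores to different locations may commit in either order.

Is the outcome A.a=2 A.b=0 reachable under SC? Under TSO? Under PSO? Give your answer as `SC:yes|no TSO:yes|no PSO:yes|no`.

SC:no TSO:no PSO:yes

outcome vector order: (A.a,A.b)
under SC → 00 01 21
under TSO → 00 01 21
under PSO → 00 01 20 21
target 20 ∈ {PSO}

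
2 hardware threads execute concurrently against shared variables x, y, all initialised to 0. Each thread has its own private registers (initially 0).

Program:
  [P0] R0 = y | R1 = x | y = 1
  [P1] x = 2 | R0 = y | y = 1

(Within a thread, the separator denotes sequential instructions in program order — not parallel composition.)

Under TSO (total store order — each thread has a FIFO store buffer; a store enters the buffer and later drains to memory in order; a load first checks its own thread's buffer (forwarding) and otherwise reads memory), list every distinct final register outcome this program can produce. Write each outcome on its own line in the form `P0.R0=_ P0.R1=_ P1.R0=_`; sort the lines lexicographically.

outcome vector order: (P0.R0,P0.R1,P1.R0)
|TSO outcomes| = 5

P0.R0=0 P0.R1=0 P1.R0=0
P0.R0=0 P0.R1=0 P1.R0=1
P0.R0=0 P0.R1=2 P1.R0=0
P0.R0=0 P0.R1=2 P1.R0=1
P0.R0=1 P0.R1=2 P1.R0=0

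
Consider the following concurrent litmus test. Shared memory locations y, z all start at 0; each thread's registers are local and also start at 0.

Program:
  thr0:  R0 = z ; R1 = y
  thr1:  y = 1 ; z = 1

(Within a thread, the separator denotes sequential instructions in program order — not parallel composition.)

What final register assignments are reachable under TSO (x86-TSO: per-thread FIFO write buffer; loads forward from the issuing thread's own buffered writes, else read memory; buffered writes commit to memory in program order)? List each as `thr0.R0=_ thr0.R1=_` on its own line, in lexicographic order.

outcome vector order: (thr0.R0,thr0.R1)
|TSO outcomes| = 3

thr0.R0=0 thr0.R1=0
thr0.R0=0 thr0.R1=1
thr0.R0=1 thr0.R1=1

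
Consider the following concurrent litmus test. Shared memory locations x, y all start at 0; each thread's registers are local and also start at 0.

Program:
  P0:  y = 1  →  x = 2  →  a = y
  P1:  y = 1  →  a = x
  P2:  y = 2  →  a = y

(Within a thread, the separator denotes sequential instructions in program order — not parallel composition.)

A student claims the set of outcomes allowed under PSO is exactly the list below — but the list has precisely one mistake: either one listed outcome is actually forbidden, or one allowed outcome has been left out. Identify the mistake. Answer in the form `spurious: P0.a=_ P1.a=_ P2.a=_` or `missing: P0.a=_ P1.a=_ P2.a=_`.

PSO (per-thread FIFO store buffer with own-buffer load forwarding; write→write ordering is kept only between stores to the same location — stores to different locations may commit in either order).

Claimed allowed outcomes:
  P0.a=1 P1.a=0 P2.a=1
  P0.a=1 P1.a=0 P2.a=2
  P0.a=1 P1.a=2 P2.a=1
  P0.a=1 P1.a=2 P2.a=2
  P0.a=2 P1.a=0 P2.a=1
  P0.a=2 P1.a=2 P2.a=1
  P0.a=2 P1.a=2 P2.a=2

outcome vector order: (P0.a,P1.a,P2.a)
PSO (8): <1 0 1>, <1 0 2>, <1 2 1>, <1 2 2>, <2 0 1>, <2 0 2>, <2 2 1>, <2 2 2>
PSO∖claimed = {<2 0 2>}

missing: P0.a=2 P1.a=0 P2.a=2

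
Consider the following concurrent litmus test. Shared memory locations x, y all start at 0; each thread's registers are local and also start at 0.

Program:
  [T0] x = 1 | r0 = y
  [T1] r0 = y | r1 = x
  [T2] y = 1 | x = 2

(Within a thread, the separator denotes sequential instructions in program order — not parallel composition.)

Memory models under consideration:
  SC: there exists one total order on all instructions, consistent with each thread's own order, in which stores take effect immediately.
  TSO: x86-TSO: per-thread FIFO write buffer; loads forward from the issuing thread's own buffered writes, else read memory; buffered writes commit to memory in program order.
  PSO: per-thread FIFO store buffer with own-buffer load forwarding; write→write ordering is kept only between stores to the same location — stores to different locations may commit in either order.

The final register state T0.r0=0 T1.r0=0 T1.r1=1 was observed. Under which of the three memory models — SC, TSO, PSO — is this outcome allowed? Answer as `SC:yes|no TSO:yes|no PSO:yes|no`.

outcome vector order: (T0.r0,T1.r0,T1.r1)
[SC] allowed = {000; 001; 002; 011; 012; 100; 101; 102; 110; 111; 112}
[TSO] allowed = {000; 001; 002; 010; 011; 012; 100; 101; 102; 110; 111; 112}
[PSO] allowed = {000; 001; 002; 010; 011; 012; 100; 101; 102; 110; 111; 112}
target 001 ∈ {SC,TSO,PSO}

SC:yes TSO:yes PSO:yes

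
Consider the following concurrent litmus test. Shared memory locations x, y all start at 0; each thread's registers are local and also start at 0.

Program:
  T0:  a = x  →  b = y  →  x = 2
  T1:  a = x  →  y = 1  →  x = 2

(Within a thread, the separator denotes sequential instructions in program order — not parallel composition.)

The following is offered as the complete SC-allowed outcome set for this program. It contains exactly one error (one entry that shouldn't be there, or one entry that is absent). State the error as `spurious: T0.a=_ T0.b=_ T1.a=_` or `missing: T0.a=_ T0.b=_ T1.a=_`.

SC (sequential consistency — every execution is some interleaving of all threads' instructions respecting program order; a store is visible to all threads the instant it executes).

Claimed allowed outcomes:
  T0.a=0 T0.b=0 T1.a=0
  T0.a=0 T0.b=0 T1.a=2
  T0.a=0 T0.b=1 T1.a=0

outcome vector order: (T0.a,T0.b,T1.a)
[SC] allowed = {(0,0,0) (0,0,2) (0,1,0) (2,1,0)}
SC∖claimed = {(2,1,0)}

missing: T0.a=2 T0.b=1 T1.a=0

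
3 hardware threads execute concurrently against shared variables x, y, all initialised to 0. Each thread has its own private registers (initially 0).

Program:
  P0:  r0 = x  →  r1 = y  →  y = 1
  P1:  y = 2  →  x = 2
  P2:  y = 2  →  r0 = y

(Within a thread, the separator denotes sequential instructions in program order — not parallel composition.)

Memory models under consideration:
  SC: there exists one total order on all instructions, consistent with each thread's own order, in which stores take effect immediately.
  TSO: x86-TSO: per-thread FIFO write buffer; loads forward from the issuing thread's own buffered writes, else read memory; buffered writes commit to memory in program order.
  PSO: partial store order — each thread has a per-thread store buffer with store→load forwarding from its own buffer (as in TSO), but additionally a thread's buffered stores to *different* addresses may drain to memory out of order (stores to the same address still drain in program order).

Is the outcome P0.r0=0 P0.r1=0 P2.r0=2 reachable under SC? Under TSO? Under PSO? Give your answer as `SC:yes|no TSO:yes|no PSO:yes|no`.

SC:yes TSO:yes PSO:yes

outcome vector order: (P0.r0,P0.r1,P2.r0)
SC: 6 outcomes — {<0 0 1>, <0 0 2>, <0 2 1>, <0 2 2>, <2 2 1>, <2 2 2>}
TSO: 6 outcomes — {<0 0 1>, <0 0 2>, <0 2 1>, <0 2 2>, <2 2 1>, <2 2 2>}
PSO: 8 outcomes — {<0 0 1>, <0 0 2>, <0 2 1>, <0 2 2>, <2 0 1>, <2 0 2>, <2 2 1>, <2 2 2>}
target <0 0 2> ∈ {SC,TSO,PSO}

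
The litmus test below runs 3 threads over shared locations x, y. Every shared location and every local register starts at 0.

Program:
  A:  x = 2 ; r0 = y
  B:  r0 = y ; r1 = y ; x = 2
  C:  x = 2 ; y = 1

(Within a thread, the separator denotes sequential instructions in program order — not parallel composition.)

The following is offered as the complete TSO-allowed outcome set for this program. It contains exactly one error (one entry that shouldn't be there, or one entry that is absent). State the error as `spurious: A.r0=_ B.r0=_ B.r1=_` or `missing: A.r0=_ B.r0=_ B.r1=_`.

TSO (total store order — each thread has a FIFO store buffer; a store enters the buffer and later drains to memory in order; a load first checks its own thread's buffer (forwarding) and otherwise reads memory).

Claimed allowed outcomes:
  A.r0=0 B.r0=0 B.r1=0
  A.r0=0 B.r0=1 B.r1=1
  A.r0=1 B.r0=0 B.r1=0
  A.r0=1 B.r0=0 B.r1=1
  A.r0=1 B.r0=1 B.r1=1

outcome vector order: (A.r0,B.r0,B.r1)
TSO (6): 0/0/0; 0/0/1; 0/1/1; 1/0/0; 1/0/1; 1/1/1
TSO∖claimed = {0/0/1}

missing: A.r0=0 B.r0=0 B.r1=1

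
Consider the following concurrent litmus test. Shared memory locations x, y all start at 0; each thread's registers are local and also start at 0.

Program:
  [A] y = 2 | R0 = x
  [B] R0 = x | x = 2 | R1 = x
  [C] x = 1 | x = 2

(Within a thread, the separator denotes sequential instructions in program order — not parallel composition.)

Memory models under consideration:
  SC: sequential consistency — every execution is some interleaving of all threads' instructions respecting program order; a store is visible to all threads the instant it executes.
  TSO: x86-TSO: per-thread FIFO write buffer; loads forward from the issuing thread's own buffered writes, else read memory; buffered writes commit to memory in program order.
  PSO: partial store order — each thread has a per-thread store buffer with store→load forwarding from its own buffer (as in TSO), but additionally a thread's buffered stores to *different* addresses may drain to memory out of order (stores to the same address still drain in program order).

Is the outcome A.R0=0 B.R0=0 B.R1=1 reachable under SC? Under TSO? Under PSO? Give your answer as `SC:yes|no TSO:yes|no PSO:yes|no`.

outcome vector order: (A.R0,B.R0,B.R1)
under SC → 001 002 012 022 101 102 112 122 201 202 212 222
under TSO → 001 002 012 022 101 102 112 122 201 202 212 222
under PSO → 001 002 012 022 101 102 112 122 201 202 212 222
target 001 ∈ {SC,TSO,PSO}

SC:yes TSO:yes PSO:yes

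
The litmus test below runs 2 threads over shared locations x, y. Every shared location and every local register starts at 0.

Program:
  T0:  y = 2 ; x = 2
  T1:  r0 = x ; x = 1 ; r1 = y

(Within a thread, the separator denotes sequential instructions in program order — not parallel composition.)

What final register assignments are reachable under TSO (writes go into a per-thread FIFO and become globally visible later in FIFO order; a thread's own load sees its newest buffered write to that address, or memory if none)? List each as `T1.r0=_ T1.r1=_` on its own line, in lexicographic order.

outcome vector order: (T1.r0,T1.r1)
|TSO outcomes| = 3

T1.r0=0 T1.r1=0
T1.r0=0 T1.r1=2
T1.r0=2 T1.r1=2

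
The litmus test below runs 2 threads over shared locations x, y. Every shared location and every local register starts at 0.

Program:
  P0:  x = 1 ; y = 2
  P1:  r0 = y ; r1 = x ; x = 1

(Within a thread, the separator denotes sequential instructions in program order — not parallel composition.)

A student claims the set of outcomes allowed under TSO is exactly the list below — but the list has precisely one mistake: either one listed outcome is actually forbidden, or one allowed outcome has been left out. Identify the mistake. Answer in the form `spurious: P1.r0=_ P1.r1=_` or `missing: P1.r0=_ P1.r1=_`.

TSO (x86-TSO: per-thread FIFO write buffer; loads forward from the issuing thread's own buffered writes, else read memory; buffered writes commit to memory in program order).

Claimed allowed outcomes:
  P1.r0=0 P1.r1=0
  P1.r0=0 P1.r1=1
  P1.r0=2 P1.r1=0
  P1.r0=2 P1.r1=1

outcome vector order: (P1.r0,P1.r1)
TSO: 3 outcomes — {(0,0) (0,1) (2,1)}
claimed∖TSO = {(2,0)}

spurious: P1.r0=2 P1.r1=0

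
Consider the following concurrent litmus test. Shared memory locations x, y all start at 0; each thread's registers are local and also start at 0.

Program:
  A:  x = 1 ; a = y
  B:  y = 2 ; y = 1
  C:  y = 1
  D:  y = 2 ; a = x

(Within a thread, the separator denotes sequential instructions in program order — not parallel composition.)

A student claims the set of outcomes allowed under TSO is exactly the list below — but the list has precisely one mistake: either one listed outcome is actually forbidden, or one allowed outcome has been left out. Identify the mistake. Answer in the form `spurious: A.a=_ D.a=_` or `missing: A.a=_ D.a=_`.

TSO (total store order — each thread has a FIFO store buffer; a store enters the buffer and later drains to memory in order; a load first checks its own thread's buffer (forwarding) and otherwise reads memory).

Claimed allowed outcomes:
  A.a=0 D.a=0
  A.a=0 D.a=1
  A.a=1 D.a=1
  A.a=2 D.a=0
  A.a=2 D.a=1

missing: A.a=1 D.a=0

outcome vector order: (A.a,D.a)
[TSO] allowed = {00, 01, 10, 11, 20, 21}
TSO∖claimed = {10}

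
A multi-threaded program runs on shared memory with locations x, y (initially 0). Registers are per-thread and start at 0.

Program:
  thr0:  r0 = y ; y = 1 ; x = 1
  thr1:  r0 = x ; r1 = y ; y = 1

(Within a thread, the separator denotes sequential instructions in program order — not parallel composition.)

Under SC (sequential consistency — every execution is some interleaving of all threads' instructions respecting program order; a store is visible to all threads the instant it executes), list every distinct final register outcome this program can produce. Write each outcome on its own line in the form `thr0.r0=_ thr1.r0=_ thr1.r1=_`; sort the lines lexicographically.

thr0.r0=0 thr1.r0=0 thr1.r1=0
thr0.r0=0 thr1.r0=0 thr1.r1=1
thr0.r0=0 thr1.r0=1 thr1.r1=1
thr0.r0=1 thr1.r0=0 thr1.r1=0

outcome vector order: (thr0.r0,thr1.r0,thr1.r1)
|SC outcomes| = 4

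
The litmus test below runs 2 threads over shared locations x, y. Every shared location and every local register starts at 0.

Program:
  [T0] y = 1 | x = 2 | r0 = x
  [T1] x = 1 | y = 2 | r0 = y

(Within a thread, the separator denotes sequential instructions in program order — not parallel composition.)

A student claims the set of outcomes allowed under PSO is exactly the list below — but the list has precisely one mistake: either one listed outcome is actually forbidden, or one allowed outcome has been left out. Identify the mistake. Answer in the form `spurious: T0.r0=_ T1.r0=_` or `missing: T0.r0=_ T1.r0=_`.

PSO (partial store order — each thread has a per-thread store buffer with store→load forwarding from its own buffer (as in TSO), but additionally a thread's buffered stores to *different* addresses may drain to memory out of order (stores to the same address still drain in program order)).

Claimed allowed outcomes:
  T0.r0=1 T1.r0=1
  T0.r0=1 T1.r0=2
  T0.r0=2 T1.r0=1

outcome vector order: (T0.r0,T1.r0)
[PSO] allowed = {1/1 1/2 2/1 2/2}
PSO∖claimed = {2/2}

missing: T0.r0=2 T1.r0=2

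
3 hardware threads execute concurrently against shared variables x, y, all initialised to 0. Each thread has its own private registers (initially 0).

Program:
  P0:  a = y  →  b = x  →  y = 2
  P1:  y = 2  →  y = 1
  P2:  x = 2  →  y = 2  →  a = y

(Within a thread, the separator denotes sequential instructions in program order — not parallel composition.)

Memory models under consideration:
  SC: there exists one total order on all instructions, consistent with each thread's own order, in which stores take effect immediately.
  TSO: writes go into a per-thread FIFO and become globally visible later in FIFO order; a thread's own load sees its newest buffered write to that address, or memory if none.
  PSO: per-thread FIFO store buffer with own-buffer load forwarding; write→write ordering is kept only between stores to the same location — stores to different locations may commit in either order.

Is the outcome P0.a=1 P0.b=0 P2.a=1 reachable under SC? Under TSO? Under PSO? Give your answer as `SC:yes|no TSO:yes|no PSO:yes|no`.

outcome vector order: (P0.a,P0.b,P2.a)
SC (11): 0/0/1, 0/0/2, 0/2/1, 0/2/2, 1/0/2, 1/2/1, 1/2/2, 2/0/1, 2/0/2, 2/2/1, 2/2/2
TSO (11): 0/0/1, 0/0/2, 0/2/1, 0/2/2, 1/0/2, 1/2/1, 1/2/2, 2/0/1, 2/0/2, 2/2/1, 2/2/2
PSO (12): 0/0/1, 0/0/2, 0/2/1, 0/2/2, 1/0/1, 1/0/2, 1/2/1, 1/2/2, 2/0/1, 2/0/2, 2/2/1, 2/2/2
target 1/0/1 ∈ {PSO}

SC:no TSO:no PSO:yes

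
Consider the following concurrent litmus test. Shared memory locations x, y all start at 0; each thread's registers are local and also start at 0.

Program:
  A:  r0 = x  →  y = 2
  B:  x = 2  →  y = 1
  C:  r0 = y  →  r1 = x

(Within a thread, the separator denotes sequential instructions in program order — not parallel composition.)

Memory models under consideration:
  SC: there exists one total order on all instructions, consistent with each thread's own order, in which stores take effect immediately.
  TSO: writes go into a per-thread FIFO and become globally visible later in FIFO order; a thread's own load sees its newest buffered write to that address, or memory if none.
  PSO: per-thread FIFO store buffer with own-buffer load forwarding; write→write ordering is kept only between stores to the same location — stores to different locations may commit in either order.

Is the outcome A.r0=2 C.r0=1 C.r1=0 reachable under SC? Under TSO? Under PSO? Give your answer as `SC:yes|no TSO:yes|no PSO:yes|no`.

SC:no TSO:no PSO:yes

outcome vector order: (A.r0,C.r0,C.r1)
SC (9): <0 0 0>, <0 0 2>, <0 1 2>, <0 2 0>, <0 2 2>, <2 0 0>, <2 0 2>, <2 1 2>, <2 2 2>
TSO (9): <0 0 0>, <0 0 2>, <0 1 2>, <0 2 0>, <0 2 2>, <2 0 0>, <2 0 2>, <2 1 2>, <2 2 2>
PSO (11): <0 0 0>, <0 0 2>, <0 1 0>, <0 1 2>, <0 2 0>, <0 2 2>, <2 0 0>, <2 0 2>, <2 1 0>, <2 1 2>, <2 2 2>
target <2 1 0> ∈ {PSO}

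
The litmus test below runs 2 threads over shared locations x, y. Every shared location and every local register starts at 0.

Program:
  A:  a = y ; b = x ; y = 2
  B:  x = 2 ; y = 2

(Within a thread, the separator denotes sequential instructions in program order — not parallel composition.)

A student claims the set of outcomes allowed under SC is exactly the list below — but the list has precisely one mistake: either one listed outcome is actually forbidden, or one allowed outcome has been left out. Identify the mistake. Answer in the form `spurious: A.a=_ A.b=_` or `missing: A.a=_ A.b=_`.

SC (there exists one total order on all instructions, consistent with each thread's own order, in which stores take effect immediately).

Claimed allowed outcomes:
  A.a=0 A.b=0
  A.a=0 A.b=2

outcome vector order: (A.a,A.b)
SC: 3 outcomes — {(0,0) (0,2) (2,2)}
SC∖claimed = {(2,2)}

missing: A.a=2 A.b=2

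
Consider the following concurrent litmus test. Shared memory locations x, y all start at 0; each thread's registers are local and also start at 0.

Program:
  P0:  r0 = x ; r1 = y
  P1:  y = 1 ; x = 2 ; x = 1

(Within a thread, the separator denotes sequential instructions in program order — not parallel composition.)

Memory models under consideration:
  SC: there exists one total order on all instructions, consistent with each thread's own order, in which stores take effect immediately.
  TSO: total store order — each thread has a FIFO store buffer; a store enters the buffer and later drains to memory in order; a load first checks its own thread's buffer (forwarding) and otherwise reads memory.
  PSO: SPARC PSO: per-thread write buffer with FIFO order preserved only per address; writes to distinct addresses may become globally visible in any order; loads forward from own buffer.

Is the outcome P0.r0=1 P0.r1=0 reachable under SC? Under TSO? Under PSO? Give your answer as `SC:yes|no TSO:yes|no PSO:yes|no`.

outcome vector order: (P0.r0,P0.r1)
SC (4): 00; 01; 11; 21
TSO (4): 00; 01; 11; 21
PSO (6): 00; 01; 10; 11; 20; 21
target 10 ∈ {PSO}

SC:no TSO:no PSO:yes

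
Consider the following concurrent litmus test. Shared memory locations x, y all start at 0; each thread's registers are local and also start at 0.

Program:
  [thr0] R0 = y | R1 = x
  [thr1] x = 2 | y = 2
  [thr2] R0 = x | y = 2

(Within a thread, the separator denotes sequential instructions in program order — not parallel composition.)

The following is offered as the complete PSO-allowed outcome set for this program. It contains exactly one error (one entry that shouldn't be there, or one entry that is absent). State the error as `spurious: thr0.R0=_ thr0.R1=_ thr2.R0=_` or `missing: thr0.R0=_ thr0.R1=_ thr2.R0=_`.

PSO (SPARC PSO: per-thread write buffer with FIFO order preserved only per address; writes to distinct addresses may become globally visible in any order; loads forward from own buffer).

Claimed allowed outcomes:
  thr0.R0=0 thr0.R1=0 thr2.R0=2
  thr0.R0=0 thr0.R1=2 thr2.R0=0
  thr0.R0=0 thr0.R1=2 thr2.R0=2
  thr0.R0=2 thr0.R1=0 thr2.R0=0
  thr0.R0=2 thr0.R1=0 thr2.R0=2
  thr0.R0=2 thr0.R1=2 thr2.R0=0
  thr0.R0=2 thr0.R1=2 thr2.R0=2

outcome vector order: (thr0.R0,thr0.R1,thr2.R0)
PSO: 8 outcomes — {<0 0 0> <0 0 2> <0 2 0> <0 2 2> <2 0 0> <2 0 2> <2 2 0> <2 2 2>}
PSO∖claimed = {<0 0 0>}

missing: thr0.R0=0 thr0.R1=0 thr2.R0=0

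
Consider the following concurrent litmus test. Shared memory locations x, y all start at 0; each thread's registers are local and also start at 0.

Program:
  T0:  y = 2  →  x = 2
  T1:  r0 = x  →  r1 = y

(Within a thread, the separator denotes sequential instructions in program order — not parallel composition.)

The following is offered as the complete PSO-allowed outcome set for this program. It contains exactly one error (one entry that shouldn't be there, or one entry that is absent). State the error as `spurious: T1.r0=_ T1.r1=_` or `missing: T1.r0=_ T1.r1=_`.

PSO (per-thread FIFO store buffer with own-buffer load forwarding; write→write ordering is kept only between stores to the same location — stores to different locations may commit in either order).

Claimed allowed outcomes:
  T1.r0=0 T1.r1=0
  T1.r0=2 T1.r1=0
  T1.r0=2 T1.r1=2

outcome vector order: (T1.r0,T1.r1)
[PSO] allowed = {00; 02; 20; 22}
PSO∖claimed = {02}

missing: T1.r0=0 T1.r1=2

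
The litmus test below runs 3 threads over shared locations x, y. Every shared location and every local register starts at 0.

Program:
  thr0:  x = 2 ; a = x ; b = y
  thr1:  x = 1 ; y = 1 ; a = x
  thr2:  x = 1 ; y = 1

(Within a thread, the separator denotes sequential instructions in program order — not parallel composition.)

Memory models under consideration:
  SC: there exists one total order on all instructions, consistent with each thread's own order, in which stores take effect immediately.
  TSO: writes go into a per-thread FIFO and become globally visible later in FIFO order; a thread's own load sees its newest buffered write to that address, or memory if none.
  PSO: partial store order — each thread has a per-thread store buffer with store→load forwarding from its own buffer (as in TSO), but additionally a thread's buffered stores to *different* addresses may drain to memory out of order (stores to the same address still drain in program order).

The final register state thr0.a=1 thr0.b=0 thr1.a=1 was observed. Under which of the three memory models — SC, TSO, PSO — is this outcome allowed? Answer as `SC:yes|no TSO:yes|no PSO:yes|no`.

SC:yes TSO:yes PSO:yes

outcome vector order: (thr0.a,thr0.b,thr1.a)
SC: 7 outcomes — {101, 111, 112, 201, 202, 211, 212}
TSO: 8 outcomes — {101, 102, 111, 112, 201, 202, 211, 212}
PSO: 8 outcomes — {101, 102, 111, 112, 201, 202, 211, 212}
target 101 ∈ {SC,TSO,PSO}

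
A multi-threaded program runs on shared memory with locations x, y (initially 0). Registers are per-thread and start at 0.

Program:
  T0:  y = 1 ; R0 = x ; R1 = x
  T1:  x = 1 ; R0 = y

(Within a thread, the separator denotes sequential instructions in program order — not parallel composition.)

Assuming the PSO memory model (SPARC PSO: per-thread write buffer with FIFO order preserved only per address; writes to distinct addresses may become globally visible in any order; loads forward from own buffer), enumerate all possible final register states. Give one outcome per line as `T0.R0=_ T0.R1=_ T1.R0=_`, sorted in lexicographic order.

outcome vector order: (T0.R0,T0.R1,T1.R0)
|PSO outcomes| = 6

T0.R0=0 T0.R1=0 T1.R0=0
T0.R0=0 T0.R1=0 T1.R0=1
T0.R0=0 T0.R1=1 T1.R0=0
T0.R0=0 T0.R1=1 T1.R0=1
T0.R0=1 T0.R1=1 T1.R0=0
T0.R0=1 T0.R1=1 T1.R0=1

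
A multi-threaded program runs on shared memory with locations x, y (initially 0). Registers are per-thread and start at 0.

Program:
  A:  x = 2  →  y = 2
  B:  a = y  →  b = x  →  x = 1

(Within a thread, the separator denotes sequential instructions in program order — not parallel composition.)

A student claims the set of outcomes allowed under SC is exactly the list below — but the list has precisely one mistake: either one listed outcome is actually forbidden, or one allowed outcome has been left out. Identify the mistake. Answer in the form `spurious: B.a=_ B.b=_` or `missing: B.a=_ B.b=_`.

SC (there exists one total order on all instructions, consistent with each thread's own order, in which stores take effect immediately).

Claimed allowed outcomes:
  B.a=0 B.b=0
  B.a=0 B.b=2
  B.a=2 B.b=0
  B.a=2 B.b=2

outcome vector order: (B.a,B.b)
SC: 3 outcomes — {(0,0) (0,2) (2,2)}
claimed∖SC = {(2,0)}

spurious: B.a=2 B.b=0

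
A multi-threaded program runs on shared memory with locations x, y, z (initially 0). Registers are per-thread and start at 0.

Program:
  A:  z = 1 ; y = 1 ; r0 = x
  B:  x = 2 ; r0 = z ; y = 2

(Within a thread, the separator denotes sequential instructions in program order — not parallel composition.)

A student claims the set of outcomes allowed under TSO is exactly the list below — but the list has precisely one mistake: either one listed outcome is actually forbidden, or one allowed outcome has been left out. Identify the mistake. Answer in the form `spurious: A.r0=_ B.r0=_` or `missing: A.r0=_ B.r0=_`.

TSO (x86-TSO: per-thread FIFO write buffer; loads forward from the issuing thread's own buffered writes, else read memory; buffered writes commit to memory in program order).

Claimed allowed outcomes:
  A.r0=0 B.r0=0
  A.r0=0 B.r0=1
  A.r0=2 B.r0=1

missing: A.r0=2 B.r0=0

outcome vector order: (A.r0,B.r0)
[TSO] allowed = {<0 0>; <0 1>; <2 0>; <2 1>}
TSO∖claimed = {<2 0>}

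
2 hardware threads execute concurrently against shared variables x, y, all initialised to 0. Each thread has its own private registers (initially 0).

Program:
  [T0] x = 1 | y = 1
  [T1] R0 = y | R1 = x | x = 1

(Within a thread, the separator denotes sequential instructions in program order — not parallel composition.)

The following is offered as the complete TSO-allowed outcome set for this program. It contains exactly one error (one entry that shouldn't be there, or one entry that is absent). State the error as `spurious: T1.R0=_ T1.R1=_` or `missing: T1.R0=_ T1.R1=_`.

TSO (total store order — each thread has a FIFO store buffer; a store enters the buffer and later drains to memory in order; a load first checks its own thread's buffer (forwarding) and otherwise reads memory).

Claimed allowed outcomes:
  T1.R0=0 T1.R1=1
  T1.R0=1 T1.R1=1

missing: T1.R0=0 T1.R1=0

outcome vector order: (T1.R0,T1.R1)
[TSO] allowed = {00, 01, 11}
TSO∖claimed = {00}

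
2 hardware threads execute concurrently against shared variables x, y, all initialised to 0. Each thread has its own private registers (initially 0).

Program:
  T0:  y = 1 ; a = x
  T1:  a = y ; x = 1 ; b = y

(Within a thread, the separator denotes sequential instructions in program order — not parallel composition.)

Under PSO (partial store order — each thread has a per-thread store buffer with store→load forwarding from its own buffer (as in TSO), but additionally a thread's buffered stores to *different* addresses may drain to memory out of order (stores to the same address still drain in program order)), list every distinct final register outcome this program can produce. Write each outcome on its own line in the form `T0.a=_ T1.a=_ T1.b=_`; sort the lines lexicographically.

T0.a=0 T1.a=0 T1.b=0
T0.a=0 T1.a=0 T1.b=1
T0.a=0 T1.a=1 T1.b=1
T0.a=1 T1.a=0 T1.b=0
T0.a=1 T1.a=0 T1.b=1
T0.a=1 T1.a=1 T1.b=1

outcome vector order: (T0.a,T1.a,T1.b)
|PSO outcomes| = 6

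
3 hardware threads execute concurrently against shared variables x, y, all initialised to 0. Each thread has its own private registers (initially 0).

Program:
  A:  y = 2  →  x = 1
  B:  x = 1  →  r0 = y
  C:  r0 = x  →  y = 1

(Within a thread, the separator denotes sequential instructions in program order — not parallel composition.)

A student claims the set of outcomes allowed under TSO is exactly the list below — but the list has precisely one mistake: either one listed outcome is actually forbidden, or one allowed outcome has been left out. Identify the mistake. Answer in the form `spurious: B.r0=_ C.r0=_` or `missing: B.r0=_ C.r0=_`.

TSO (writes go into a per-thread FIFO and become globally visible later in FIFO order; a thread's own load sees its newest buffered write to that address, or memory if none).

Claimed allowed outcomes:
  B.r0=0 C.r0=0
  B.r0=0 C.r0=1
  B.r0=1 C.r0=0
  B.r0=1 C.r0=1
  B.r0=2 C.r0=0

missing: B.r0=2 C.r0=1

outcome vector order: (B.r0,C.r0)
[TSO] allowed = {(0,0), (0,1), (1,0), (1,1), (2,0), (2,1)}
TSO∖claimed = {(2,1)}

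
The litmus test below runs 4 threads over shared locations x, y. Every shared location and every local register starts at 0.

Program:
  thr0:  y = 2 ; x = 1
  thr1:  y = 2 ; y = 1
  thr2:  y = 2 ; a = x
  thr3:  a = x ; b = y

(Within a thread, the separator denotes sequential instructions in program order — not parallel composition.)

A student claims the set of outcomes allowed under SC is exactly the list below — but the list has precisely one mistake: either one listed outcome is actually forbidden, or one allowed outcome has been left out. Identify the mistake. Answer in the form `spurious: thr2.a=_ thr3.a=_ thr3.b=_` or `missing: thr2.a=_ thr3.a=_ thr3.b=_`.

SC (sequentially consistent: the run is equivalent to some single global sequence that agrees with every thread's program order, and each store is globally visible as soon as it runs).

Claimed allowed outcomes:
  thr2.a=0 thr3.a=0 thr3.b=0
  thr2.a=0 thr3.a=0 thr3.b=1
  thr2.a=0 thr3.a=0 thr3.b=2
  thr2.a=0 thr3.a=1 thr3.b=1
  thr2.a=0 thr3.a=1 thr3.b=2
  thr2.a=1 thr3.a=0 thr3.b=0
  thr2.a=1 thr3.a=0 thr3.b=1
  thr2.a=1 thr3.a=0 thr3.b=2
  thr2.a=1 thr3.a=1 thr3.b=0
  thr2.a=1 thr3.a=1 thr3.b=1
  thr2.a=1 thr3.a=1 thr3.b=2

outcome vector order: (thr2.a,thr3.a,thr3.b)
[SC] allowed = {000; 001; 002; 011; 012; 100; 101; 102; 111; 112}
claimed∖SC = {110}

spurious: thr2.a=1 thr3.a=1 thr3.b=0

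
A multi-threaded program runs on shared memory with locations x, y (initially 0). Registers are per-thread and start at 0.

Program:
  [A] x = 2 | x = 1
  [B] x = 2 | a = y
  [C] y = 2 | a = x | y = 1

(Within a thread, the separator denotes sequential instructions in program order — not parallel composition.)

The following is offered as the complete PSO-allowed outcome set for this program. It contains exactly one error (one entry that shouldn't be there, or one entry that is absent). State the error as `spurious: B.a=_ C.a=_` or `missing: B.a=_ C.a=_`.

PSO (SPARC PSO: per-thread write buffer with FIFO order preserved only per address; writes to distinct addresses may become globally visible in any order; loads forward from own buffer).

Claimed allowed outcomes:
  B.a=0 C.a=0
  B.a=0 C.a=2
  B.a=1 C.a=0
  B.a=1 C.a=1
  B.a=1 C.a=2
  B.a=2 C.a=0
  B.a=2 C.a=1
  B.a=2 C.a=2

missing: B.a=0 C.a=1

outcome vector order: (B.a,C.a)
PSO (9): 0/0 0/1 0/2 1/0 1/1 1/2 2/0 2/1 2/2
PSO∖claimed = {0/1}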